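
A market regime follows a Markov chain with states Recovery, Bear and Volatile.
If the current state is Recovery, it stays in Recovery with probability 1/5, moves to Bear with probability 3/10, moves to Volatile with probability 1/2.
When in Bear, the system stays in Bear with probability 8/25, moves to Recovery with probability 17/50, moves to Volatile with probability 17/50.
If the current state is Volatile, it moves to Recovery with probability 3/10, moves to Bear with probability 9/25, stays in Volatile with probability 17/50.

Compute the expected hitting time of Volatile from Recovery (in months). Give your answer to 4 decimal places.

Let t(s) be the expected number of months to first reach Volatile from state s, with t(Volatile) = 0. Conditioning on the first month:
t(Recovery) = 1 + 0.2·t(Recovery) + 0.3·t(Bear)
t(Bear) = 1 + 0.34·t(Recovery) + 0.32·t(Bear)
Solving: t(Recovery) = 2.2172, t(Bear) = 2.5792.
Expected months from Recovery to Volatile: 2.2172.

2.2172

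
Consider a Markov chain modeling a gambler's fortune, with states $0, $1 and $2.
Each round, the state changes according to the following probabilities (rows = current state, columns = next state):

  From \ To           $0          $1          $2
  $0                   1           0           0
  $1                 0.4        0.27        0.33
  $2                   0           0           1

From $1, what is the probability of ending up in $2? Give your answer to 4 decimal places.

Let h(s) be the probability of absorption at $2 starting from transient state s. Then h($2) = 1 and h($0) = 0. By first-step analysis:
h($1) = 0.4·0 + 0.27·h($1) + 0.33·1
Solving: h($1) = 0.4521.
Starting from $1, the probability is 0.4521.

0.4521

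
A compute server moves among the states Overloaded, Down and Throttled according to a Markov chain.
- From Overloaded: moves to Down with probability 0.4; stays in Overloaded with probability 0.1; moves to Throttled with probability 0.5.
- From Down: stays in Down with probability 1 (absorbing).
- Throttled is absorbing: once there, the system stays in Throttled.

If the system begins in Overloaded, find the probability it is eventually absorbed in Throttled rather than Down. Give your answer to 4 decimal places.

0.5556

Let h(s) be the probability of absorption at Throttled starting from transient state s. Then h(Throttled) = 1 and h(Down) = 0. By first-step analysis:
h(Overloaded) = 0.1·h(Overloaded) + 0.4·0 + 0.5·1
Solving: h(Overloaded) = 0.5556.
Starting from Overloaded, the probability is 0.5556.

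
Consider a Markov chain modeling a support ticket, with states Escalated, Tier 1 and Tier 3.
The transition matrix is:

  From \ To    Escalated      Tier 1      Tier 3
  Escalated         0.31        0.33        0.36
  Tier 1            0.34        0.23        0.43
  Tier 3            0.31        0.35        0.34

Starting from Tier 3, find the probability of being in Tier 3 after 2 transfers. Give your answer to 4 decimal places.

0.3777

Sum over the intermediate state after 1 transfer:
P = P(Tier 3→Escalated)·P(Escalated→Tier 3) + P(Tier 3→Tier 1)·P(Tier 1→Tier 3) + P(Tier 3→Tier 3)·P(Tier 3→Tier 3)
  = 0.31×0.36 + 0.35×0.43 + 0.34×0.34
  = 0.1116 + 0.1505 + 0.1156 = 0.3777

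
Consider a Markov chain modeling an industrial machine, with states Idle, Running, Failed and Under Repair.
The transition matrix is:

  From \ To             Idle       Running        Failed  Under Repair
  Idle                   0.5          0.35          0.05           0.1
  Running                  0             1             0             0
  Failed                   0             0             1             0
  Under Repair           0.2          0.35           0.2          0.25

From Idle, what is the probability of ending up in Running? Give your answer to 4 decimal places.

Let h(s) be the probability of absorption at Running starting from transient state s. Then h(Running) = 1 and h(Failed) = 0. By first-step analysis:
h(Idle) = 0.5·h(Idle) + 0.35·1 + 0.05·0 + 0.1·h(Under Repair)
h(Under Repair) = 0.2·h(Idle) + 0.35·1 + 0.2·0 + 0.25·h(Under Repair)
Solving: h(Idle) = 0.8380, h(Under Repair) = 0.6901.
Starting from Idle, the probability is 0.8380.

0.8380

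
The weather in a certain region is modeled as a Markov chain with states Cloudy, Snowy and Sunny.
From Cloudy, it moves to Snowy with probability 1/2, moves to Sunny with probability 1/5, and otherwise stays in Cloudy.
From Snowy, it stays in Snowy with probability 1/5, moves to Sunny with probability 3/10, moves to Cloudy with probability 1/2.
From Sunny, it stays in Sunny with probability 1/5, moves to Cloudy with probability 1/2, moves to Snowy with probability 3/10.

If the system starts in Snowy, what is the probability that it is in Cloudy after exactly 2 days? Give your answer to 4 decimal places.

0.4000

Sum over the intermediate state after 1 day:
P = P(Snowy→Cloudy)·P(Cloudy→Cloudy) + P(Snowy→Snowy)·P(Snowy→Cloudy) + P(Snowy→Sunny)·P(Sunny→Cloudy)
  = 0.5×0.3 + 0.2×0.5 + 0.3×0.5
  = 0.1500 + 0.1000 + 0.1500 = 0.4000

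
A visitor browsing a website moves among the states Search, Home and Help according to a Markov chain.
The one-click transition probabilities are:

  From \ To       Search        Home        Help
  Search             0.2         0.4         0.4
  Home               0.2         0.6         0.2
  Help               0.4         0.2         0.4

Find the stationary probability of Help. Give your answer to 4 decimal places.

0.3158

Let the stationary distribution be π with π = πP and π_1 + π_2 + π_3 = 1.
π_1 = 0.2·π_1 + 0.2·π_2 + 0.4·π_3
π_2 = 0.4·π_1 + 0.6·π_2 + 0.2·π_3
Solving with the normalization constraint gives π = (0.2632, 0.4211, 0.3158).
So the stationary probability of Help is 0.3158.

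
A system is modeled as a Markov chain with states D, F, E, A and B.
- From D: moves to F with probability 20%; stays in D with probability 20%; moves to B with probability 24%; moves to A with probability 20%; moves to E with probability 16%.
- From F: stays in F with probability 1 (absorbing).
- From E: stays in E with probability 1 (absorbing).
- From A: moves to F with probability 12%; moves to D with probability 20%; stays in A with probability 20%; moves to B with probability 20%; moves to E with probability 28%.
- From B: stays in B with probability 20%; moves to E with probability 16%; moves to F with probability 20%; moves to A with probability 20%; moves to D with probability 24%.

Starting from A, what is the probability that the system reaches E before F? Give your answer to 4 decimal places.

Let h(s) be the probability of absorption at E starting from transient state s. Then h(E) = 1 and h(F) = 0. By first-step analysis:
h(D) = 0.2·h(D) + 0.2·0 + 0.16·1 + 0.2·h(A) + 0.24·h(B)
h(A) = 0.2·h(D) + 0.12·0 + 0.28·1 + 0.2·h(A) + 0.2·h(B)
h(B) = 0.24·h(D) + 0.2·0 + 0.16·1 + 0.2·h(A) + 0.2·h(B)
Solving: h(D) = 0.5000, h(A) = 0.6000, h(B) = 0.5000.
Starting from A, the probability is 0.6000.

0.6000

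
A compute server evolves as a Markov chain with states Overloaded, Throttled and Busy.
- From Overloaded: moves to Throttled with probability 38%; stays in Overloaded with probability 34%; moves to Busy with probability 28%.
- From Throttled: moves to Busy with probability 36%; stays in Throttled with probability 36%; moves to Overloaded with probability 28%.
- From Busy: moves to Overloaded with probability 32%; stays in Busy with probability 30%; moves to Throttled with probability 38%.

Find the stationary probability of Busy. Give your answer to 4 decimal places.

Let the stationary distribution be π with π = πP and π_1 + π_2 + π_3 = 1.
π_1 = 0.34·π_1 + 0.28·π_2 + 0.32·π_3
π_2 = 0.38·π_1 + 0.36·π_2 + 0.38·π_3
Solving with the normalization constraint gives π = (0.3113, 0.3725, 0.3161).
So the stationary probability of Busy is 0.3161.

0.3161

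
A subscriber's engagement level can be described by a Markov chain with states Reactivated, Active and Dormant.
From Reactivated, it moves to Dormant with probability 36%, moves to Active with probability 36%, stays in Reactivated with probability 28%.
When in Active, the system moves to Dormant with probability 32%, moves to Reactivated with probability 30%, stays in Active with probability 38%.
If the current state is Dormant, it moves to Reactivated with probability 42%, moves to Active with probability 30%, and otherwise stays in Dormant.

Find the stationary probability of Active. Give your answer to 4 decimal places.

Let the stationary distribution be π with π = πP and π_1 + π_2 + π_3 = 1.
π_1 = 0.28·π_1 + 0.3·π_2 + 0.42·π_3
π_2 = 0.36·π_1 + 0.38·π_2 + 0.3·π_3
Solving with the normalization constraint gives π = (0.3318, 0.3477, 0.3205).
So the stationary probability of Active is 0.3477.

0.3477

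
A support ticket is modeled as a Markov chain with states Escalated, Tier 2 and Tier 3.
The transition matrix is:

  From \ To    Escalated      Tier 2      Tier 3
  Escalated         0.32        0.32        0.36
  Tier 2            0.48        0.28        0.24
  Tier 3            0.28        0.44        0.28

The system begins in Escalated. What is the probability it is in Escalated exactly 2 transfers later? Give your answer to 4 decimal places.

Sum over the intermediate state after 1 transfer:
P = P(Escalated→Escalated)·P(Escalated→Escalated) + P(Escalated→Tier 2)·P(Tier 2→Escalated) + P(Escalated→Tier 3)·P(Tier 3→Escalated)
  = 0.32×0.32 + 0.32×0.48 + 0.36×0.28
  = 0.1024 + 0.1536 + 0.1008 = 0.3568

0.3568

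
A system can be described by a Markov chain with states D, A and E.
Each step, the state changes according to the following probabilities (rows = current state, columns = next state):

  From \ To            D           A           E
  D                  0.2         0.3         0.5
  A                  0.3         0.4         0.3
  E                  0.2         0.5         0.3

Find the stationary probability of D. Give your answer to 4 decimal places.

0.2411

Let the stationary distribution be π with π = πP and π_1 + π_2 + π_3 = 1.
π_1 = 0.2·π_1 + 0.3·π_2 + 0.2·π_3
π_2 = 0.3·π_1 + 0.4·π_2 + 0.5·π_3
Solving with the normalization constraint gives π = (0.2411, 0.4107, 0.3482).
So the stationary probability of D is 0.2411.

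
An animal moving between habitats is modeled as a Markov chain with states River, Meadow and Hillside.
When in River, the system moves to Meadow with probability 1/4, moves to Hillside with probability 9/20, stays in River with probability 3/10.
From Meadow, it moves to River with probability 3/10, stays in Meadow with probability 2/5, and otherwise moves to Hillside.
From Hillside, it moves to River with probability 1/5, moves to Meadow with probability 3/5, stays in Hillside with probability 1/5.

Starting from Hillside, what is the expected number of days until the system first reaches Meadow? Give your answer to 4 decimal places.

Let t(s) be the expected number of days to first reach Meadow from state s, with t(Meadow) = 0. Conditioning on the first day:
t(River) = 1 + 0.3·t(River) + 0.45·t(Hillside)
t(Hillside) = 1 + 0.2·t(River) + 0.2·t(Hillside)
Solving: t(River) = 2.6596, t(Hillside) = 1.9149.
Expected days from Hillside to Meadow: 1.9149.

1.9149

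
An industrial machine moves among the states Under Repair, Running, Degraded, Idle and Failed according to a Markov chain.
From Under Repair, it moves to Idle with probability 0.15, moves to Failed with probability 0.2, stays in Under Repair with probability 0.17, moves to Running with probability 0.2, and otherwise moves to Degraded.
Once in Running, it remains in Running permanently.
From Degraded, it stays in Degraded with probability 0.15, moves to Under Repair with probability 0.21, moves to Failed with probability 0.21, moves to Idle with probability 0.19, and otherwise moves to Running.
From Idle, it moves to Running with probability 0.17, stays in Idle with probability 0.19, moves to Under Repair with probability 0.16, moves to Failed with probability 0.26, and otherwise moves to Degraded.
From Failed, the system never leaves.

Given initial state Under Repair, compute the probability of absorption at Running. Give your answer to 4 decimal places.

0.4907

Let h(s) be the probability of absorption at Running starting from transient state s. Then h(Running) = 1 and h(Failed) = 0. By first-step analysis:
h(Under Repair) = 0.17·h(Under Repair) + 0.2·1 + 0.28·h(Degraded) + 0.15·h(Idle) + 0.2·0
h(Degraded) = 0.21·h(Under Repair) + 0.24·1 + 0.15·h(Degraded) + 0.19·h(Idle) + 0.21·0
h(Idle) = 0.16·h(Under Repair) + 0.17·1 + 0.22·h(Degraded) + 0.19·h(Idle) + 0.26·0
Solving: h(Under Repair) = 0.4907, h(Degraded) = 0.5027, h(Idle) = 0.4433.
Starting from Under Repair, the probability is 0.4907.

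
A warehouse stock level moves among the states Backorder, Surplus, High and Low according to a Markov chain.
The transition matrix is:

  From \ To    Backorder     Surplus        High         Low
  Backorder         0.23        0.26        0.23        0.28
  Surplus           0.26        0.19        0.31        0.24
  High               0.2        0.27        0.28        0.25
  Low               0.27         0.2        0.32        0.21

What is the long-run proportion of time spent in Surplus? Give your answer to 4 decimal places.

Let the stationary distribution be π with π = πP and π_1 + π_2 + π_3 + π_4 = 1.
π_1 = 0.23·π_1 + 0.26·π_2 + 0.2·π_3 + 0.27·π_4
π_2 = 0.26·π_1 + 0.19·π_2 + 0.27·π_3 + 0.2·π_4
π_3 = 0.23·π_1 + 0.31·π_2 + 0.28·π_3 + 0.32·π_4
Solving with the normalization constraint gives π = (0.2382, 0.2319, 0.2848, 0.2450).
So the stationary probability of Surplus is 0.2319.

0.2319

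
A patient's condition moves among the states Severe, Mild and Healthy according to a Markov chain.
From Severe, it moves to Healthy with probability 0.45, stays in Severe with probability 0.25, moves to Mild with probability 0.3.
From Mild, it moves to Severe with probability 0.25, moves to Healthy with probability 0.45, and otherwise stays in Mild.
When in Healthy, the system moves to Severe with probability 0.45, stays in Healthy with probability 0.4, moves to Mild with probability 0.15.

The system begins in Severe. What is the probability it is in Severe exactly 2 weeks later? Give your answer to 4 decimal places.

Sum over the intermediate state after 1 week:
P = P(Severe→Severe)·P(Severe→Severe) + P(Severe→Mild)·P(Mild→Severe) + P(Severe→Healthy)·P(Healthy→Severe)
  = 0.25×0.25 + 0.3×0.25 + 0.45×0.45
  = 0.0625 + 0.0750 + 0.2025 = 0.3400

0.3400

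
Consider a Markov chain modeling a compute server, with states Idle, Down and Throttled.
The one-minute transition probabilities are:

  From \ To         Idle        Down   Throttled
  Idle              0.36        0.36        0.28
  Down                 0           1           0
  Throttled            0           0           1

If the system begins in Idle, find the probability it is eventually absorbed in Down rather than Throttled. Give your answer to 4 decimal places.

0.5625

Let h(s) be the probability of absorption at Down starting from transient state s. Then h(Down) = 1 and h(Throttled) = 0. By first-step analysis:
h(Idle) = 0.36·h(Idle) + 0.36·1 + 0.28·0
Solving: h(Idle) = 0.5625.
Starting from Idle, the probability is 0.5625.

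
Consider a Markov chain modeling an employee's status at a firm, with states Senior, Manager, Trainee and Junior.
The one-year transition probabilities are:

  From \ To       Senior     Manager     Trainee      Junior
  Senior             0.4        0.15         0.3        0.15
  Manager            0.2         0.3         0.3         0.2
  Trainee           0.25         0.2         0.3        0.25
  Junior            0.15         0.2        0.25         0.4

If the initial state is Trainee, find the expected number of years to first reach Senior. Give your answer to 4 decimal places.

4.7442

Let t(s) be the expected number of years to first reach Senior from state s, with t(Senior) = 0. Conditioning on the first year:
t(Manager) = 1 + 0.3·t(Manager) + 0.3·t(Trainee) + 0.2·t(Junior)
t(Trainee) = 1 + 0.2·t(Manager) + 0.3·t(Trainee) + 0.25·t(Junior)
t(Junior) = 1 + 0.2·t(Manager) + 0.25·t(Trainee) + 0.4·t(Junior)
Solving: t(Manager) = 4.9767, t(Trainee) = 4.7442, t(Junior) = 5.3023.
Expected years from Trainee to Senior: 4.7442.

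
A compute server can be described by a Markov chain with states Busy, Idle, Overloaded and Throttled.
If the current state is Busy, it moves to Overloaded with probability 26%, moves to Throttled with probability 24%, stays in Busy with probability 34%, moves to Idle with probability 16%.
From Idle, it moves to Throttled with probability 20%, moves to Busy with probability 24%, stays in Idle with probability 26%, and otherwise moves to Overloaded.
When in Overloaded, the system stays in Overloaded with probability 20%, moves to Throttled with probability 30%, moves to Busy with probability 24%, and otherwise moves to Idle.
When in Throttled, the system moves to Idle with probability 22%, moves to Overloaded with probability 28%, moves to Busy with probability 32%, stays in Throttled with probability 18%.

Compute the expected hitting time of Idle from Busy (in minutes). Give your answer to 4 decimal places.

5.0147

Let t(s) be the expected number of minutes to first reach Idle from state s, with t(Idle) = 0. Conditioning on the first minute:
t(Busy) = 1 + 0.34·t(Busy) + 0.26·t(Overloaded) + 0.24·t(Throttled)
t(Overloaded) = 1 + 0.24·t(Busy) + 0.2·t(Overloaded) + 0.3·t(Throttled)
t(Throttled) = 1 + 0.32·t(Busy) + 0.28·t(Overloaded) + 0.18·t(Throttled)
Solving: t(Busy) = 5.0147, t(Overloaded) = 4.5250, t(Throttled) = 4.7216.
Expected minutes from Busy to Idle: 5.0147.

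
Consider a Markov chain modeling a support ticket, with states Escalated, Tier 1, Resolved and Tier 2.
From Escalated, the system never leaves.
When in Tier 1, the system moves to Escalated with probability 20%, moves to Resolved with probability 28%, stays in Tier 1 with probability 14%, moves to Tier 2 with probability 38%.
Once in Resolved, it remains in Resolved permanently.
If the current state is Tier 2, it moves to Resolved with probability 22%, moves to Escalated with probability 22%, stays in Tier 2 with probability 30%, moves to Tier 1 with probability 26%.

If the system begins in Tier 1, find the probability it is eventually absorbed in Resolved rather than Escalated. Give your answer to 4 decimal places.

0.5556

Let h(s) be the probability of absorption at Resolved starting from transient state s. Then h(Resolved) = 1 and h(Escalated) = 0. By first-step analysis:
h(Tier 1) = 0.2·0 + 0.14·h(Tier 1) + 0.28·1 + 0.38·h(Tier 2)
h(Tier 2) = 0.22·0 + 0.26·h(Tier 1) + 0.22·1 + 0.3·h(Tier 2)
Solving: h(Tier 1) = 0.5556, h(Tier 2) = 0.5207.
Starting from Tier 1, the probability is 0.5556.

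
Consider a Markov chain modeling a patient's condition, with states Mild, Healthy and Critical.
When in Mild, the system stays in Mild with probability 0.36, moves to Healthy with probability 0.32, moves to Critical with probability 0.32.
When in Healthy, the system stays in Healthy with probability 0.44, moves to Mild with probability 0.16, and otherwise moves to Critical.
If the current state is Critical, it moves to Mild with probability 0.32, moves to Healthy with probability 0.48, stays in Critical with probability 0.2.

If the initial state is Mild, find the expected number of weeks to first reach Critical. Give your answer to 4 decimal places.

Let t(s) be the expected number of weeks to first reach Critical from state s, with t(Critical) = 0. Conditioning on the first week:
t(Mild) = 1 + 0.36·t(Mild) + 0.32·t(Healthy)
t(Healthy) = 1 + 0.16·t(Mild) + 0.44·t(Healthy)
Solving: t(Mild) = 2.8646, t(Healthy) = 2.6042.
Expected weeks from Mild to Critical: 2.8646.

2.8646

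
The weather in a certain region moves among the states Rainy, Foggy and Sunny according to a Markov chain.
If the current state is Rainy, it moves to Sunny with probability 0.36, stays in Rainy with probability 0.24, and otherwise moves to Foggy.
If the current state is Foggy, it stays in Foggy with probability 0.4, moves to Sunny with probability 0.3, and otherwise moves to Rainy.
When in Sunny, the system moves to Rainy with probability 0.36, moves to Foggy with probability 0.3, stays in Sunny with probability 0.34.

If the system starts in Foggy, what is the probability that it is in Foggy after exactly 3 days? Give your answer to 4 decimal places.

0.3670

Propagate the distribution vector 3 days from Foggy.
After 0 days: (0.0000, 1.0000, 0.0000)
After 1 day: (0.3000, 0.4000, 0.3000)
After 2 days: (0.3000, 0.3700, 0.3300)
After 3 days: (0.3018, 0.3670, 0.3312)
P(in Foggy after 3 days) = 0.3670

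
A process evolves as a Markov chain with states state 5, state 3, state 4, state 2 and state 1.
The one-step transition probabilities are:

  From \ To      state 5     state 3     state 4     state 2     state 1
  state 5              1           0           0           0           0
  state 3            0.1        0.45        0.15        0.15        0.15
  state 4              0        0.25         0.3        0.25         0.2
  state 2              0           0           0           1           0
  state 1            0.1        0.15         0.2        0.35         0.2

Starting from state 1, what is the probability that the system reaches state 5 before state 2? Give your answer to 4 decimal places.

Let h(s) be the probability of absorption at state 5 starting from transient state s. Then h(state 5) = 1 and h(state 2) = 0. By first-step analysis:
h(state 3) = 0.1·1 + 0.45·h(state 3) + 0.15·h(state 4) + 0.15·0 + 0.15·h(state 1)
h(state 4) = 0.25·h(state 3) + 0.3·h(state 4) + 0.25·0 + 0.2·h(state 1)
h(state 1) = 0.1·1 + 0.15·h(state 3) + 0.2·h(state 4) + 0.35·0 + 0.2·h(state 1)
Solving: h(state 3) = 0.2870, h(state 4) = 0.1654, h(state 1) = 0.2202.
Starting from state 1, the probability is 0.2202.

0.2202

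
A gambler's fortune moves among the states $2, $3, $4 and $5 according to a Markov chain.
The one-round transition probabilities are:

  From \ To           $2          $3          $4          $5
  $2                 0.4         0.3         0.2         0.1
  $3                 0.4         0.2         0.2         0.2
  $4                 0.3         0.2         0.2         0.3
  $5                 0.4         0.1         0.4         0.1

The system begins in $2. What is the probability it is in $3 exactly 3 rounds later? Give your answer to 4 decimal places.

0.2210

Propagate the distribution vector 3 rounds from $2.
After 0 rounds: (1.0000, 0.0000, 0.0000, 0.0000)
After 1 round: (0.4000, 0.3000, 0.2000, 0.1000)
After 2 rounds: (0.3800, 0.2300, 0.2200, 0.1700)
After 3 rounds: (0.3780, 0.2210, 0.2340, 0.1670)
P(in $3 after 3 rounds) = 0.2210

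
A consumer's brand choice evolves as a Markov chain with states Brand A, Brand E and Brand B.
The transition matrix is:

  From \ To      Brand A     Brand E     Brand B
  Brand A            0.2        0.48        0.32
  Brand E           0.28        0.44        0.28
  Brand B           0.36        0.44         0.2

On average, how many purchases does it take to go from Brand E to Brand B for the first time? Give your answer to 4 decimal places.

Let t(s) be the expected number of purchases to first reach Brand B from state s, with t(Brand B) = 0. Conditioning on the first purchase:
t(Brand A) = 1 + 0.2·t(Brand A) + 0.48·t(Brand E)
t(Brand E) = 1 + 0.28·t(Brand A) + 0.44·t(Brand E)
Solving: t(Brand A) = 3.3163, t(Brand E) = 3.4439.
Expected purchases from Brand E to Brand B: 3.4439.

3.4439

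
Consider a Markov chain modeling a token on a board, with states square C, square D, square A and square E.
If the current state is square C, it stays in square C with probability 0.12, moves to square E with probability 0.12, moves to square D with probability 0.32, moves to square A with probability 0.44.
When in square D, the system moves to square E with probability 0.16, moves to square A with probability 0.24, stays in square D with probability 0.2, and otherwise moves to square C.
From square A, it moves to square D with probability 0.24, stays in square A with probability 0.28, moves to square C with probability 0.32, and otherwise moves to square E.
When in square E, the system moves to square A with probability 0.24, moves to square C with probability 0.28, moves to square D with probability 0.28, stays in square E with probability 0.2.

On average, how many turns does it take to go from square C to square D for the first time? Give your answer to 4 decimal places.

Let t(s) be the expected number of turns to first reach square D from state s, with t(square D) = 0. Conditioning on the first turn:
t(square C) = 1 + 0.12·t(square C) + 0.44·t(square A) + 0.12·t(square E)
t(square A) = 1 + 0.32·t(square C) + 0.28·t(square A) + 0.16·t(square E)
t(square E) = 1 + 0.28·t(square C) + 0.24·t(square A) + 0.2·t(square E)
Solving: t(square C) = 3.4985, t(square A) = 3.7432, t(square E) = 3.5975.
Expected turns from square C to square D: 3.4985.

3.4985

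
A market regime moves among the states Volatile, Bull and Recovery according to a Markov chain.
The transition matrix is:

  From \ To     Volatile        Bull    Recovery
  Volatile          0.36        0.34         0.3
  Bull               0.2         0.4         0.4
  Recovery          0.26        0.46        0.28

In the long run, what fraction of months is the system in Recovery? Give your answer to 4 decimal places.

Let the stationary distribution be π with π = πP and π_1 + π_2 + π_3 = 1.
π_1 = 0.36·π_1 + 0.2·π_2 + 0.26·π_3
π_2 = 0.34·π_1 + 0.4·π_2 + 0.46·π_3
Solving with the normalization constraint gives π = (0.2619, 0.4043, 0.3338).
So the stationary probability of Recovery is 0.3338.

0.3338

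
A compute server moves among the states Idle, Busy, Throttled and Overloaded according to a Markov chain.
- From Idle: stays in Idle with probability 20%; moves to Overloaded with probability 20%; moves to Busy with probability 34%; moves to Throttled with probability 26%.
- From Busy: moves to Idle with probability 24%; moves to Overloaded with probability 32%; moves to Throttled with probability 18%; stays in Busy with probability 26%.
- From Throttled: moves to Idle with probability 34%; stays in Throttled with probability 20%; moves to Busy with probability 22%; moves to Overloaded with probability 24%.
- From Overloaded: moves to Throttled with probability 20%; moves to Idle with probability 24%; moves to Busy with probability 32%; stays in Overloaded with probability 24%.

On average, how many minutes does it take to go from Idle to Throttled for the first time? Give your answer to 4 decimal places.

Let t(s) be the expected number of minutes to first reach Throttled from state s, with t(Throttled) = 0. Conditioning on the first minute:
t(Idle) = 1 + 0.2·t(Idle) + 0.34·t(Busy) + 0.2·t(Overloaded)
t(Busy) = 1 + 0.24·t(Idle) + 0.26·t(Busy) + 0.32·t(Overloaded)
t(Overloaded) = 1 + 0.24·t(Idle) + 0.32·t(Busy) + 0.24·t(Overloaded)
Solving: t(Idle) = 4.5381, t(Busy) = 4.9050, t(Overloaded) = 4.8141.
Expected minutes from Idle to Throttled: 4.5381.

4.5381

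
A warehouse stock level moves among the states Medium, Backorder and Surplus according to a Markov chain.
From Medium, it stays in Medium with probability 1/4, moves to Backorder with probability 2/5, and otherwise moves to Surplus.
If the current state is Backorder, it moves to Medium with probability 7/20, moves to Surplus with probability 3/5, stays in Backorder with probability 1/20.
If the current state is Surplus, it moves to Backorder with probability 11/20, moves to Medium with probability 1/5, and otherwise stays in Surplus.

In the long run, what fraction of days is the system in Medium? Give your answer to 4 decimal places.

0.2642

Let the stationary distribution be π with π = πP and π_1 + π_2 + π_3 = 1.
π_1 = 0.25·π_1 + 0.35·π_2 + 0.2·π_3
π_2 = 0.4·π_1 + 0.05·π_2 + 0.55·π_3
Solving with the normalization constraint gives π = (0.2642, 0.3402, 0.3955).
So the stationary probability of Medium is 0.2642.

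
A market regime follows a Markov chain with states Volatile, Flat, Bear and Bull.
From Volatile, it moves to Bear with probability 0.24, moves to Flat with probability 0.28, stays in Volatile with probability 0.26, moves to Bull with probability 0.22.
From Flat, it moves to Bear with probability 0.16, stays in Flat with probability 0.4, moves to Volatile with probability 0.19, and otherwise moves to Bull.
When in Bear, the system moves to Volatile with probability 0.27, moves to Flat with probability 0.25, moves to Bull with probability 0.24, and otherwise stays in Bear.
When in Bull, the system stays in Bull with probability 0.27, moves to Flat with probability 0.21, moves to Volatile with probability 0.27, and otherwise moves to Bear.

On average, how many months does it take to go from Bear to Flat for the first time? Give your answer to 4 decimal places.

Let t(s) be the expected number of months to first reach Flat from state s, with t(Flat) = 0. Conditioning on the first month:
t(Volatile) = 1 + 0.26·t(Volatile) + 0.24·t(Bear) + 0.22·t(Bull)
t(Bear) = 1 + 0.27·t(Volatile) + 0.24·t(Bear) + 0.24·t(Bull)
t(Bull) = 1 + 0.27·t(Volatile) + 0.25·t(Bear) + 0.27·t(Bull)
Solving: t(Volatile) = 3.9038, t(Bear) = 4.0267, t(Bull) = 4.1927.
Expected months from Bear to Flat: 4.0267.

4.0267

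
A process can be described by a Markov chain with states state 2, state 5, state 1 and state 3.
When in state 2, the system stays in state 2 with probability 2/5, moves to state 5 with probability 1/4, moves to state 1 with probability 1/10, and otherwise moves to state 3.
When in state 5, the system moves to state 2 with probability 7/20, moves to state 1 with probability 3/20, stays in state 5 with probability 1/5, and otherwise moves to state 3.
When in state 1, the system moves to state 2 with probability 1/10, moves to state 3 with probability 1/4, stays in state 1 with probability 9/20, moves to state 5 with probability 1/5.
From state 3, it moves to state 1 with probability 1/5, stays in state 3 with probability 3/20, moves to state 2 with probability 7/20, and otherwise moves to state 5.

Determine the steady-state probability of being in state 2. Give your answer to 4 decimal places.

Let the stationary distribution be π with π = πP and π_1 + π_2 + π_3 + π_4 = 1.
π_1 = 0.4·π_1 + 0.35·π_2 + 0.1·π_3 + 0.35·π_4
π_2 = 0.25·π_1 + 0.2·π_2 + 0.2·π_3 + 0.3·π_4
π_3 = 0.1·π_1 + 0.15·π_2 + 0.45·π_3 + 0.2·π_4
Solving with the normalization constraint gives π = (0.3134, 0.2395, 0.2089, 0.2382).
So the stationary probability of state 2 is 0.3134.

0.3134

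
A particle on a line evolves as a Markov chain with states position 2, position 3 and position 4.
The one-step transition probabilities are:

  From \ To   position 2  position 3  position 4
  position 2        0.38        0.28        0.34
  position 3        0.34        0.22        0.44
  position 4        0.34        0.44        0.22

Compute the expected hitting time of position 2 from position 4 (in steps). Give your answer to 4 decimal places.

Let t(s) be the expected number of steps to first reach position 2 from state s, with t(position 2) = 0. Conditioning on the first step:
t(position 3) = 1 + 0.22·t(position 3) + 0.44·t(position 4)
t(position 4) = 1 + 0.44·t(position 3) + 0.22·t(position 4)
Solving: t(position 3) = 2.9412, t(position 4) = 2.9412.
Expected steps from position 4 to position 2: 2.9412.

2.9412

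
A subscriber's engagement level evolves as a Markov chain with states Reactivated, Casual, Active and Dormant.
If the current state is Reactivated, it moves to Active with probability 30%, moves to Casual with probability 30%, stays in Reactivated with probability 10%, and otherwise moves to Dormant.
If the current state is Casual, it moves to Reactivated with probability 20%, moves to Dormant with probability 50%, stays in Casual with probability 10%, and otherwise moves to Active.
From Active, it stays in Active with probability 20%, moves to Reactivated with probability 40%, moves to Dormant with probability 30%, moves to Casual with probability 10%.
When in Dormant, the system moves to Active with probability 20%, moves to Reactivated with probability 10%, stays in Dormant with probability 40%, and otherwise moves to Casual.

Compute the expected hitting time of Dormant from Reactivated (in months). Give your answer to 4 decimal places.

Let t(s) be the expected number of months to first reach Dormant from state s, with t(Dormant) = 0. Conditioning on the first month:
t(Reactivated) = 1 + 0.1·t(Reactivated) + 0.3·t(Casual) + 0.3·t(Active)
t(Casual) = 1 + 0.2·t(Reactivated) + 0.1·t(Casual) + 0.2·t(Active)
t(Active) = 1 + 0.4·t(Reactivated) + 0.1·t(Casual) + 0.2·t(Active)
Solving: t(Reactivated) = 2.9279, t(Casual) = 2.4324, t(Active) = 3.0180.
Expected months from Reactivated to Dormant: 2.9279.

2.9279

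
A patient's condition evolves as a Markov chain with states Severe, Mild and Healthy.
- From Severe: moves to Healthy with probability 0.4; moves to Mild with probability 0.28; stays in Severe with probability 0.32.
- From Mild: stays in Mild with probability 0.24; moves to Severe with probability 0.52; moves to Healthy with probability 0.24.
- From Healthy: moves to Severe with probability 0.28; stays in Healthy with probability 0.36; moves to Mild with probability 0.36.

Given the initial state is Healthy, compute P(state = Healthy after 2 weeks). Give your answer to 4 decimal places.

Sum over the intermediate state after 1 week:
P = P(Healthy→Severe)·P(Severe→Healthy) + P(Healthy→Mild)·P(Mild→Healthy) + P(Healthy→Healthy)·P(Healthy→Healthy)
  = 0.28×0.4 + 0.36×0.24 + 0.36×0.36
  = 0.1120 + 0.0864 + 0.1296 = 0.3280

0.3280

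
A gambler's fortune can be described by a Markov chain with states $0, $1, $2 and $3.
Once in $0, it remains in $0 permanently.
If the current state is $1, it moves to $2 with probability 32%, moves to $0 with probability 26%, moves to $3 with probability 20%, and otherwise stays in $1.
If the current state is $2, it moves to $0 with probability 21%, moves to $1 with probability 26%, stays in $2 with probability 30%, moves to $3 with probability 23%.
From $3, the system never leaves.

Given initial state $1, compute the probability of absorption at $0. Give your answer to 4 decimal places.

0.5385

Let h(s) be the probability of absorption at $0 starting from transient state s. Then h($0) = 1 and h($3) = 0. By first-step analysis:
h($1) = 0.26·1 + 0.22·h($1) + 0.32·h($2) + 0.2·0
h($2) = 0.21·1 + 0.26·h($1) + 0.3·h($2) + 0.23·0
Solving: h($1) = 0.5385, h($2) = 0.5000.
Starting from $1, the probability is 0.5385.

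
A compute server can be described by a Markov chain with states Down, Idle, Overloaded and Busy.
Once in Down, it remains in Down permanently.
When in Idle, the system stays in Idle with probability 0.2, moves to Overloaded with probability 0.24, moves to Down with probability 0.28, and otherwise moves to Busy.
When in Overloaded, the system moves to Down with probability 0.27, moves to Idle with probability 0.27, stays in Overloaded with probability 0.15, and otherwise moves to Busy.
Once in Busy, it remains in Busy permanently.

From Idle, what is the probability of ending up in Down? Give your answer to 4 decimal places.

0.4922

Let h(s) be the probability of absorption at Down starting from transient state s. Then h(Down) = 1 and h(Busy) = 0. By first-step analysis:
h(Idle) = 0.28·1 + 0.2·h(Idle) + 0.24·h(Overloaded) + 0.28·0
h(Overloaded) = 0.27·1 + 0.27·h(Idle) + 0.15·h(Overloaded) + 0.31·0
Solving: h(Idle) = 0.4922, h(Overloaded) = 0.4740.
Starting from Idle, the probability is 0.4922.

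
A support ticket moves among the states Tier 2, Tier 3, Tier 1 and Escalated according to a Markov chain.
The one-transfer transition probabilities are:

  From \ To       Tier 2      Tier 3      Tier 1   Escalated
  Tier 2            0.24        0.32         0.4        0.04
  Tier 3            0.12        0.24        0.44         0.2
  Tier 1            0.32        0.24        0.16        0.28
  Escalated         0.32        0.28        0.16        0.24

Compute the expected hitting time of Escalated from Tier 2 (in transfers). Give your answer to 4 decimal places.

6.1348

Let t(s) be the expected number of transfers to first reach Escalated from state s, with t(Escalated) = 0. Conditioning on the first transfer:
t(Tier 2) = 1 + 0.24·t(Tier 2) + 0.32·t(Tier 3) + 0.4·t(Tier 1)
t(Tier 3) = 1 + 0.12·t(Tier 2) + 0.24·t(Tier 3) + 0.44·t(Tier 1)
t(Tier 1) = 1 + 0.32·t(Tier 2) + 0.24·t(Tier 3) + 0.16·t(Tier 1)
Solving: t(Tier 2) = 6.1348, t(Tier 3) = 5.1843, t(Tier 1) = 5.0088.
Expected transfers from Tier 2 to Escalated: 6.1348.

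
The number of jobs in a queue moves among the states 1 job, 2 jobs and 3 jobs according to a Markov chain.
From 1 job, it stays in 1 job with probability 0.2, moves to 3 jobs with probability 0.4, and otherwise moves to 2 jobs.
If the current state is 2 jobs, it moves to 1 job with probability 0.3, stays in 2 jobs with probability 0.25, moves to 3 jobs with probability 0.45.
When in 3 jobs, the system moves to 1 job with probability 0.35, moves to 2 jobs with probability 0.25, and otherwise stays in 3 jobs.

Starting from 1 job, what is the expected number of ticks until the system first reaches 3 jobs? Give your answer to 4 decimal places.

2.3958

Let t(s) be the expected number of ticks to first reach 3 jobs from state s, with t(3 jobs) = 0. Conditioning on the first tick:
t(1 job) = 1 + 0.2·t(1 job) + 0.4·t(2 jobs)
t(2 jobs) = 1 + 0.3·t(1 job) + 0.25·t(2 jobs)
Solving: t(1 job) = 2.3958, t(2 jobs) = 2.2917.
Expected ticks from 1 job to 3 jobs: 2.3958.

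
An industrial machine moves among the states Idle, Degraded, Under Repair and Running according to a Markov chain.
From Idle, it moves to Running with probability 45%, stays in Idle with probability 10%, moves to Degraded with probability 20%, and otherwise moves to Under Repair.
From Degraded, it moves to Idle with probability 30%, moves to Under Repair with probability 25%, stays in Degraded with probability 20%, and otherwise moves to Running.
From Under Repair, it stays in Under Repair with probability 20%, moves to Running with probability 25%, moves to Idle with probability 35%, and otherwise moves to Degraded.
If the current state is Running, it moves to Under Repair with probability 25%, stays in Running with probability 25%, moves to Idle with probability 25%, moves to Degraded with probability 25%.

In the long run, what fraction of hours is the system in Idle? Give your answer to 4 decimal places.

0.2474

Let the stationary distribution be π with π = πP and π_1 + π_2 + π_3 + π_4 = 1.
π_1 = 0.1·π_1 + 0.3·π_2 + 0.35·π_3 + 0.25·π_4
π_2 = 0.2·π_1 + 0.2·π_2 + 0.2·π_3 + 0.25·π_4
π_3 = 0.25·π_1 + 0.25·π_2 + 0.2·π_3 + 0.25·π_4
Solving with the normalization constraint gives π = (0.2474, 0.2150, 0.2381, 0.2995).
So the stationary probability of Idle is 0.2474.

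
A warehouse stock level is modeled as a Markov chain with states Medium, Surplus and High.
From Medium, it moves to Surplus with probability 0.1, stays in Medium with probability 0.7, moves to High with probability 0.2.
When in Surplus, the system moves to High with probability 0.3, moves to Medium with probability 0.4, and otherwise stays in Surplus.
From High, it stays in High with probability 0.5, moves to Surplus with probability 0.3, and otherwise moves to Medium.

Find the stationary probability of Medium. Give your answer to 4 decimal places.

Let the stationary distribution be π with π = πP and π_1 + π_2 + π_3 = 1.
π_1 = 0.7·π_1 + 0.4·π_2 + 0.2·π_3
π_2 = 0.1·π_1 + 0.3·π_2 + 0.3·π_3
Solving with the normalization constraint gives π = (0.4815, 0.2037, 0.3148).
So the stationary probability of Medium is 0.4815.

0.4815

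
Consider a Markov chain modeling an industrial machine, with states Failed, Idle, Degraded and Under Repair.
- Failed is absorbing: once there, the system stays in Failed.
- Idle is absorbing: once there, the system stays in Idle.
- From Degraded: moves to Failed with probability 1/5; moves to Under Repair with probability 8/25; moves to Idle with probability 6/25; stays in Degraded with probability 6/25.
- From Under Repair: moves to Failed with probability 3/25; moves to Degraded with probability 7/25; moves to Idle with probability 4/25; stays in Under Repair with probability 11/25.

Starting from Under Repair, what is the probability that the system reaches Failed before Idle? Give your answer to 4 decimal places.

Let h(s) be the probability of absorption at Failed starting from transient state s. Then h(Failed) = 1 and h(Idle) = 0. By first-step analysis:
h(Degraded) = 0.2·1 + 0.24·0 + 0.24·h(Degraded) + 0.32·h(Under Repair)
h(Under Repair) = 0.12·1 + 0.16·0 + 0.28·h(Degraded) + 0.44·h(Under Repair)
Solving: h(Degraded) = 0.4476, h(Under Repair) = 0.4381.
Starting from Under Repair, the probability is 0.4381.

0.4381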